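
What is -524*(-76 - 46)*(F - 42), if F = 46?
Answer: 255712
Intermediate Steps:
-524*(-76 - 46)*(F - 42) = -524*(-76 - 46)*(46 - 42) = -(-63928)*4 = -524*(-488) = 255712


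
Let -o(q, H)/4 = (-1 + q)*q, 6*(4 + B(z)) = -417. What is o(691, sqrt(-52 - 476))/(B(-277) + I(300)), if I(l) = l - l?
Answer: 1271440/49 ≈ 25948.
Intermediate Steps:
I(l) = 0
B(z) = -147/2 (B(z) = -4 + (1/6)*(-417) = -4 - 139/2 = -147/2)
o(q, H) = -4*q*(-1 + q) (o(q, H) = -4*(-1 + q)*q = -4*q*(-1 + q))
o(691, sqrt(-52 - 476))/(B(-277) + I(300)) = (4*691*(1 - 1*691))/(-147/2 + 0) = (4*691*(1 - 691))/(-147/2) = (4*691*(-690))*(-2/147) = -1907160*(-2/147) = 1271440/49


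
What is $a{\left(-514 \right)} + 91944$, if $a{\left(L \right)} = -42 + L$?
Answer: $91388$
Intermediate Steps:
$a{\left(-514 \right)} + 91944 = \left(-42 - 514\right) + 91944 = -556 + 91944 = 91388$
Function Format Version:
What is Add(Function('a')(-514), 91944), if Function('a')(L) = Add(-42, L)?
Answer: 91388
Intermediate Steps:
Add(Function('a')(-514), 91944) = Add(Add(-42, -514), 91944) = Add(-556, 91944) = 91388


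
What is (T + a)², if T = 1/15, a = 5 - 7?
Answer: 841/225 ≈ 3.7378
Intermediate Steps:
a = -2
T = 1/15 ≈ 0.066667
(T + a)² = (1/15 - 2)² = (-29/15)² = 841/225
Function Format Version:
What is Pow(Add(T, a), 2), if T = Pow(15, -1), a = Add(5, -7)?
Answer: Rational(841, 225) ≈ 3.7378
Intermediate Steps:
a = -2
T = Rational(1, 15) ≈ 0.066667
Pow(Add(T, a), 2) = Pow(Add(Rational(1, 15), -2), 2) = Pow(Rational(-29, 15), 2) = Rational(841, 225)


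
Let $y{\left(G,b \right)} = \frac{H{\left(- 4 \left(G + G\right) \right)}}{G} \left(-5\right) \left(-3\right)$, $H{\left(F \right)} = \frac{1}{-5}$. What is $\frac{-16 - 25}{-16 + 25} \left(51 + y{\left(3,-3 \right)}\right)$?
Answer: $- \frac{2050}{9} \approx -227.78$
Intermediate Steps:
$H{\left(F \right)} = - \frac{1}{5}$
$y{\left(G,b \right)} = - \frac{3}{G}$ ($y{\left(G,b \right)} = - \frac{1}{5 G} \left(-5\right) \left(-3\right) = \frac{1}{G} \left(-3\right) = - \frac{3}{G}$)
$\frac{-16 - 25}{-16 + 25} \left(51 + y{\left(3,-3 \right)}\right) = \frac{-16 - 25}{-16 + 25} \left(51 - \frac{3}{3}\right) = - \frac{41}{9} \left(51 - 1\right) = \left(-41\right) \frac{1}{9} \left(51 - 1\right) = \left(- \frac{41}{9}\right) 50 = - \frac{2050}{9}$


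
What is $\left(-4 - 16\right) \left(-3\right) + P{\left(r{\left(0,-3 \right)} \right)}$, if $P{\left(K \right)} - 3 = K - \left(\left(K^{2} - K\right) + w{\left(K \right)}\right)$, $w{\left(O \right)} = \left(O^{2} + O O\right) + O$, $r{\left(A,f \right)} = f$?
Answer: $33$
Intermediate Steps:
$w{\left(O \right)} = O + 2 O^{2}$ ($w{\left(O \right)} = \left(O^{2} + O^{2}\right) + O = 2 O^{2} + O = O + 2 O^{2}$)
$P{\left(K \right)} = 3 - K^{2} + 2 K - K \left(1 + 2 K\right)$ ($P{\left(K \right)} = 3 - \left(K^{2} - 2 K + K \left(1 + 2 K\right)\right) = 3 - K^{2} + 2 K - K \left(1 + 2 K\right)$)
$\left(-4 - 16\right) \left(-3\right) + P{\left(r{\left(0,-3 \right)} \right)} = \left(-4 - 16\right) \left(-3\right) - 27 = \left(-20\right) \left(-3\right) - 27 = 60 - 27 = 33$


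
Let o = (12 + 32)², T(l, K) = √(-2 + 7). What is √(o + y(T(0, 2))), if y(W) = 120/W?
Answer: 2*√(484 + 6*√5) ≈ 44.606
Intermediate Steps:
T(l, K) = √5
o = 1936 (o = 44² = 1936)
√(o + y(T(0, 2))) = √(1936 + 120/(√5)) = √(1936 + 120*(√5/5)) = √(1936 + 24*√5)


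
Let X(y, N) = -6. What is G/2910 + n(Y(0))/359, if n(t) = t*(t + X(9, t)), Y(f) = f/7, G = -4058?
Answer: -2029/1455 ≈ -1.3945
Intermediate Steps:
Y(f) = f/7 (Y(f) = f*(⅐) = f/7)
n(t) = t*(-6 + t) (n(t) = t*(t - 6) = t*(-6 + t))
G/2910 + n(Y(0))/359 = -4058/2910 + (((⅐)*0)*(-6 + (⅐)*0))/359 = -4058*1/2910 + (0*(-6 + 0))*(1/359) = -2029/1455 + (0*(-6))*(1/359) = -2029/1455 + 0*(1/359) = -2029/1455 + 0 = -2029/1455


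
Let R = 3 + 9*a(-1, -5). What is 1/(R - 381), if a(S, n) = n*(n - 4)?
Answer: 1/27 ≈ 0.037037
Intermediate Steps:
a(S, n) = n*(-4 + n)
R = 408 (R = 3 + 9*(-5*(-4 - 5)) = 3 + 9*(-5*(-9)) = 3 + 9*45 = 3 + 405 = 408)
1/(R - 381) = 1/(408 - 381) = 1/27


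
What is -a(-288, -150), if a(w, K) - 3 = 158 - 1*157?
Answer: -4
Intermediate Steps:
a(w, K) = 4 (a(w, K) = 3 + (158 - 1*157) = 3 + (158 - 157) = 3 + 1 = 4)
-a(-288, -150) = -1*4 = -4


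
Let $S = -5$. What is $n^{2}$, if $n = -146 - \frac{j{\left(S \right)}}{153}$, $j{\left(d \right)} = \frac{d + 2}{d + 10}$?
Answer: $\frac{1385998441}{65025} \approx 21315.0$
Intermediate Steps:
$j{\left(d \right)} = \frac{2 + d}{10 + d}$
$n = - \frac{37229}{255}$ ($n = -146 - \frac{\frac{1}{10 - 5} \left(2 - 5\right)}{153} = -146 - \frac{1}{5} \left(-3\right) \frac{1}{153} = -146 - \left(- \frac{3}{5}\right) \frac{1}{153} = -146 - - \frac{1}{255} = -146 + \frac{1}{255} = - \frac{37229}{255} \approx -146.0$)
$n^{2} = \left(- \frac{37229}{255}\right)^{2} = \frac{1385998441}{65025}$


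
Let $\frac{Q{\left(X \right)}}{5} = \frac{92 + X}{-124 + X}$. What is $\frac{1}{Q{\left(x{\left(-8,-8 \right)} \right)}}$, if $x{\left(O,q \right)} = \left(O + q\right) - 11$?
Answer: $- \frac{151}{325} \approx -0.46462$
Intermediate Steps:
$x{\left(O,q \right)} = -11 + O + q$
$Q{\left(X \right)} = \frac{5 \left(92 + X\right)}{-124 + X}$ ($Q{\left(X \right)} = 5 \frac{92 + X}{-124 + X} = \frac{5 \left(92 + X\right)}{-124 + X}$)
$\frac{1}{Q{\left(x{\left(-8,-8 \right)} \right)}} = \frac{1}{5 \frac{1}{-124 - 27} \left(92 - 27\right)} = \frac{1}{5 \frac{1}{-151} \cdot 65} = \frac{1}{5 \left(- \frac{1}{151}\right) 65} = \frac{1}{- \frac{325}{151}} = - \frac{151}{325}$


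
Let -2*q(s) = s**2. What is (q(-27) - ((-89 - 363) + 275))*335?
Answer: -125625/2 ≈ -62813.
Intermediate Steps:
q(s) = -s**2/2
(q(-27) - ((-89 - 363) + 275))*335 = (-1/2*(-27)**2 - ((-89 - 363) + 275))*335 = (-1/2*729 - (-452 + 275))*335 = (-729/2 - 1*(-177))*335 = (-729/2 + 177)*335 = -375/2*335 = -125625/2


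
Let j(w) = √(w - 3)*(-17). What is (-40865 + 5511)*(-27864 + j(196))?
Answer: 985103856 + 601018*√193 ≈ 9.9345e+8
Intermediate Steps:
j(w) = -17*√(-3 + w) (j(w) = √(-3 + w)*(-17) = -17*√(-3 + w))
(-40865 + 5511)*(-27864 + j(196)) = (-40865 + 5511)*(-27864 - 17*√(-3 + 196)) = -35354*(-27864 - 17*√193) = 985103856 + 601018*√193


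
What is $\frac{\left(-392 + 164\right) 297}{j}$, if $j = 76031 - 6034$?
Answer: $- \frac{67716}{69997} \approx -0.96741$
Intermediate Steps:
$j = 69997$ ($j = 76031 - 6034 = 69997$)
$\frac{\left(-392 + 164\right) 297}{j} = \frac{\left(-392 + 164\right) 297}{69997} = \left(-228\right) 297 \cdot \frac{1}{69997} = \left(-67716\right) \frac{1}{69997} = - \frac{67716}{69997}$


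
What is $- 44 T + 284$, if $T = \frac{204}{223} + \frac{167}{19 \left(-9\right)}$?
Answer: $\frac{10933480}{38133} \approx 286.72$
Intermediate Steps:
$T = - \frac{2357}{38133}$ ($T = 204 \cdot \frac{1}{223} + \frac{167}{-171} = \frac{204}{223} + 167 \left(- \frac{1}{171}\right) = \frac{204}{223} - \frac{167}{171} = - \frac{2357}{38133} \approx -0.06181$)
$- 44 T + 284 = \left(-44\right) \left(- \frac{2357}{38133}\right) + 284 = \frac{103708}{38133} + 284 = \frac{10933480}{38133}$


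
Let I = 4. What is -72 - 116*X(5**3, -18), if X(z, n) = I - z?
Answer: 13964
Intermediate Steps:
X(z, n) = 4 - z
-72 - 116*X(5**3, -18) = -72 - 116*(4 - 1*5**3) = -72 - 116*(4 - 1*125) = -72 - 116*(4 - 125) = -72 - 116*(-121) = -72 + 14036 = 13964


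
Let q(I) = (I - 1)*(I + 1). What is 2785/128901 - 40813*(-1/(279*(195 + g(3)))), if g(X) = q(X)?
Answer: 1806190186/2433521979 ≈ 0.74221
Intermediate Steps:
q(I) = (1 + I)*(-1 + I) (q(I) = (-1 + I)*(1 + I) = (1 + I)*(-1 + I))
g(X) = -1 + X**2
2785/128901 - 40813*(-1/(279*(195 + g(3)))) = 2785/128901 - 40813*(-1/(279*(195 + (-1 + 3**2)))) = 2785*(1/128901) - 40813*(-1/(279*(195 + (-1 + 9)))) = 2785/128901 - 40813*(-1/(279*(195 + 8))) = 2785/128901 - 40813/((-279*203)) = 2785/128901 - 40813/(-56637) = 2785/128901 - 40813*(-1/56637) = 2785/128901 + 40813/56637 = 1806190186/2433521979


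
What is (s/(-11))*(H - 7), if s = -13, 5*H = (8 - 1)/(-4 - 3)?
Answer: -468/55 ≈ -8.5091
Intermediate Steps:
H = -1/5 (H = ((8 - 1)/(-4 - 3))/5 = (7/(-7))/5 = (7*(-1/7))/5 = (1/5)*(-1) = -1/5 ≈ -0.20000)
(s/(-11))*(H - 7) = (-13/(-11))*(-1/5 - 7) = -13*(-1/11)*(-36/5) = (13/11)*(-36/5) = -468/55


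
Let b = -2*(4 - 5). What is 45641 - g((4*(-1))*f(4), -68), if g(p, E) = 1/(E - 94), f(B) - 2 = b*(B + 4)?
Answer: 7393843/162 ≈ 45641.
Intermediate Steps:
b = 2 (b = -2*(-1) = 2)
f(B) = 10 + 2*B (f(B) = 2 + 2*(B + 4) = 2 + 2*(4 + B) = 2 + (8 + 2*B) = 10 + 2*B)
g(p, E) = 1/(-94 + E)
45641 - g((4*(-1))*f(4), -68) = 45641 - 1/(-94 - 68) = 45641 - 1/(-162) = 45641 - 1*(-1/162) = 45641 + 1/162 = 7393843/162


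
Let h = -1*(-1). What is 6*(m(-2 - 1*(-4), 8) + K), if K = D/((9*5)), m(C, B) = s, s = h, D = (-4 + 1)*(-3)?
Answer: 36/5 ≈ 7.2000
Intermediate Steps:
D = 9 (D = -3*(-3) = 9)
h = 1
s = 1
m(C, B) = 1
K = ⅕ (K = 9/((9*5)) = 9/45 = 9*(1/45) = ⅕ ≈ 0.20000)
6*(m(-2 - 1*(-4), 8) + K) = 6*(1 + ⅕) = 6*(6/5) = 36/5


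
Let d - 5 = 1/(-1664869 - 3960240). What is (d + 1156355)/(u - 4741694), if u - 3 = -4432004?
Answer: -6504651043239/51603034307755 ≈ -0.12605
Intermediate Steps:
u = -4432001 (u = 3 - 4432004 = -4432001)
d = 28125544/5625109 (d = 5 + 1/(-1664869 - 3960240) = 5 + 1/(-5625109) = 5 - 1/5625109 = 28125544/5625109 ≈ 5.0000)
(d + 1156355)/(u - 4741694) = (28125544/5625109 + 1156355)/(-4432001 - 4741694) = (6504651043239/5625109)/(-9173695) = (6504651043239/5625109)*(-1/9173695) = -6504651043239/51603034307755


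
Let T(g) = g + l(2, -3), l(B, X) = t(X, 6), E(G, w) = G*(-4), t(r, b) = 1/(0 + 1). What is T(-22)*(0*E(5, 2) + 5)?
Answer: -105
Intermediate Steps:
t(r, b) = 1 (t(r, b) = 1/1 = 1)
E(G, w) = -4*G
l(B, X) = 1
T(g) = 1 + g (T(g) = g + 1 = 1 + g)
T(-22)*(0*E(5, 2) + 5) = (1 - 22)*(0*(-4*5) + 5) = -21*(0*(-20) + 5) = -21*(0 + 5) = -21*5 = -105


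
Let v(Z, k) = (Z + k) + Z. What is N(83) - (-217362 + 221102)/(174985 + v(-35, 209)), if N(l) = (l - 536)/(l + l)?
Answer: -19988003/7267646 ≈ -2.7503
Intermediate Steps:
v(Z, k) = k + 2*Z
N(l) = (-536 + l)/(2*l) (N(l) = (-536 + l)/((2*l)) = (-536 + l)*(1/(2*l)) = (-536 + l)/(2*l))
N(83) - (-217362 + 221102)/(174985 + v(-35, 209)) = (½)*(-536 + 83)/83 - (-217362 + 221102)/(174985 + (209 + 2*(-35))) = (½)*(1/83)*(-453) - 3740/(174985 + (209 - 70)) = -453/166 - 3740/(174985 + 139) = -453/166 - 3740/175124 = -453/166 - 1*935/43781 = -453/166 - 935/43781 = -19988003/7267646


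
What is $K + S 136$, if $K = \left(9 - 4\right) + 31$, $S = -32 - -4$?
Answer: $-3772$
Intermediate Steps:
$S = -28$ ($S = -32 + 4 = -28$)
$K = 36$ ($K = 5 + 31 = 36$)
$K + S 136 = 36 - 3808 = -3772$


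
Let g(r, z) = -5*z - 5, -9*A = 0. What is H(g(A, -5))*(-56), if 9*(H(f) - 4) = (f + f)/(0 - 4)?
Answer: -1456/9 ≈ -161.78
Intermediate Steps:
A = 0 (A = -1/9*0 = 0)
g(r, z) = -5 - 5*z
H(f) = 4 - f/18 (H(f) = 4 + ((f + f)/(0 - 4))/9 = 4 + ((2*f)/(-4))/9 = 4 + ((2*f)*(-1/4))/9 = 4 + (-f/2)/9 = 4 - f/18)
H(g(A, -5))*(-56) = (4 - (-5 - 5*(-5))/18)*(-56) = (4 - (-5 + 25)/18)*(-56) = (4 - 1/18*20)*(-56) = (4 - 10/9)*(-56) = (26/9)*(-56) = -1456/9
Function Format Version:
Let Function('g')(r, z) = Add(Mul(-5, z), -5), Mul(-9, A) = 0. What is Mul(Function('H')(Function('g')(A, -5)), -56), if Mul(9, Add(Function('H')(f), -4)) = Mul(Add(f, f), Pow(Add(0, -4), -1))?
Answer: Rational(-1456, 9) ≈ -161.78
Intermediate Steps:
A = 0 (A = Mul(Rational(-1, 9), 0) = 0)
Function('g')(r, z) = Add(-5, Mul(-5, z))
Function('H')(f) = Add(4, Mul(Rational(-1, 18), f)) (Function('H')(f) = Add(4, Mul(Rational(1, 9), Mul(Add(f, f), Pow(Add(0, -4), -1)))) = Add(4, Mul(Rational(1, 9), Mul(Mul(2, f), Pow(-4, -1)))) = Add(4, Mul(Rational(1, 9), Mul(Mul(2, f), Rational(-1, 4)))) = Add(4, Mul(Rational(1, 9), Mul(Rational(-1, 2), f))) = Add(4, Mul(Rational(-1, 18), f)))
Mul(Function('H')(Function('g')(A, -5)), -56) = Mul(Add(4, Mul(Rational(-1, 18), Add(-5, Mul(-5, -5)))), -56) = Mul(Add(4, Mul(Rational(-1, 18), Add(-5, 25))), -56) = Mul(Add(4, Mul(Rational(-1, 18), 20)), -56) = Mul(Add(4, Rational(-10, 9)), -56) = Mul(Rational(26, 9), -56) = Rational(-1456, 9)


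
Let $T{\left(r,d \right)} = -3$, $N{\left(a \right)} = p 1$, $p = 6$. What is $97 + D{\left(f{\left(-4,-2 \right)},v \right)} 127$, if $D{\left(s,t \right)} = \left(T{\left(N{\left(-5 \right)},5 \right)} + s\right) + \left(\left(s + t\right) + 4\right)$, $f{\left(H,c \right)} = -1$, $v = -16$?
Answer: $-2062$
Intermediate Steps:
$N{\left(a \right)} = 6$ ($N{\left(a \right)} = 6 \cdot 1 = 6$)
$D{\left(s,t \right)} = 1 + t + 2 s$ ($D{\left(s,t \right)} = \left(-3 + s\right) + \left(\left(s + t\right) + 4\right) = \left(-3 + s\right) + \left(4 + s + t\right) = 1 + t + 2 s$)
$97 + D{\left(f{\left(-4,-2 \right)},v \right)} 127 = 97 + \left(1 - 16 + 2 \left(-1\right)\right) 127 = 97 + \left(1 - 16 - 2\right) 127 = 97 - 2159 = -2062$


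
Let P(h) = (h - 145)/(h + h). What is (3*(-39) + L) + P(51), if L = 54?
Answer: -3260/51 ≈ -63.922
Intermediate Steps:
P(h) = (-145 + h)/(2*h) (P(h) = (-145 + h)/((2*h)) = (-145 + h)*(1/(2*h)) = (-145 + h)/(2*h))
(3*(-39) + L) + P(51) = (3*(-39) + 54) + (½)*(-145 + 51)/51 = (-117 + 54) + (½)*(1/51)*(-94) = -63 - 47/51 = -3260/51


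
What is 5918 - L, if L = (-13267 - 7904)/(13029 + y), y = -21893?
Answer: 52435981/8864 ≈ 5915.6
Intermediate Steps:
L = 21171/8864 (L = (-13267 - 7904)/(13029 - 21893) = -21171/(-8864) = -21171*(-1/8864) = 21171/8864 ≈ 2.3884)
5918 - L = 5918 - 1*21171/8864 = 5918 - 21171/8864 = 52435981/8864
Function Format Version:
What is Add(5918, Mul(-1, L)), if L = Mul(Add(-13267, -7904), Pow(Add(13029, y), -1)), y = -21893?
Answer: Rational(52435981, 8864) ≈ 5915.6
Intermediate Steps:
L = Rational(21171, 8864) (L = Mul(Add(-13267, -7904), Pow(Add(13029, -21893), -1)) = Mul(-21171, Pow(-8864, -1)) = Mul(-21171, Rational(-1, 8864)) = Rational(21171, 8864) ≈ 2.3884)
Add(5918, Mul(-1, L)) = Add(5918, Mul(-1, Rational(21171, 8864))) = Add(5918, Rational(-21171, 8864)) = Rational(52435981, 8864)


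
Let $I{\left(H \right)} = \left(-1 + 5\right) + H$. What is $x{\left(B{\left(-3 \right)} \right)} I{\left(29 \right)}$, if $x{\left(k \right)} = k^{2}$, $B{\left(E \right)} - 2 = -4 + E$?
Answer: $825$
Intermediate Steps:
$B{\left(E \right)} = -2 + E$ ($B{\left(E \right)} = 2 + \left(-4 + E\right) = -2 + E$)
$I{\left(H \right)} = 4 + H$
$x{\left(B{\left(-3 \right)} \right)} I{\left(29 \right)} = \left(-2 - 3\right)^{2} \left(4 + 29\right) = \left(-5\right)^{2} \cdot 33 = 25 \cdot 33 = 825$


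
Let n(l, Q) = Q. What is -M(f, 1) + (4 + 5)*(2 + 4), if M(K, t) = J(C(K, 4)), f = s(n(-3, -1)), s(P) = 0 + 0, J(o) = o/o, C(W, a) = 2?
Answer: 53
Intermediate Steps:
J(o) = 1
s(P) = 0
f = 0
M(K, t) = 1
-M(f, 1) + (4 + 5)*(2 + 4) = -1*1 + (4 + 5)*(2 + 4) = -1 + 9*6 = -1 + 54 = 53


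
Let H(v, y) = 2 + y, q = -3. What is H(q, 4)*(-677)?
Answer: -4062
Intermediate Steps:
H(q, 4)*(-677) = (2 + 4)*(-677) = 6*(-677) = -4062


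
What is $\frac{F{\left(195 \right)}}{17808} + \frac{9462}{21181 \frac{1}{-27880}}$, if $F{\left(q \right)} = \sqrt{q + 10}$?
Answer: $- \frac{263800560}{21181} + \frac{\sqrt{205}}{17808} \approx -12455.0$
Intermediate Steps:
$F{\left(q \right)} = \sqrt{10 + q}$
$\frac{F{\left(195 \right)}}{17808} + \frac{9462}{21181 \frac{1}{-27880}} = \frac{\sqrt{10 + 195}}{17808} + \frac{9462}{21181 \frac{1}{-27880}} = \sqrt{205} \cdot \frac{1}{17808} + \frac{9462}{21181 \left(- \frac{1}{27880}\right)} = \frac{\sqrt{205}}{17808} + \frac{9462}{- \frac{21181}{27880}} = \frac{\sqrt{205}}{17808} + 9462 \left(- \frac{27880}{21181}\right) = \frac{\sqrt{205}}{17808} - \frac{263800560}{21181} = - \frac{263800560}{21181} + \frac{\sqrt{205}}{17808}$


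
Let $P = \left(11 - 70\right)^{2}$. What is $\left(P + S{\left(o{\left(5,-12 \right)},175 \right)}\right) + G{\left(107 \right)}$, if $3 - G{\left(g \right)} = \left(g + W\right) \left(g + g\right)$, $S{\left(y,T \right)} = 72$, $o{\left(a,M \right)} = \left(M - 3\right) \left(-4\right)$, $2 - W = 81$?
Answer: $-2436$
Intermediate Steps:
$W = -79$ ($W = 2 - 81 = -79$)
$o{\left(a,M \right)} = 12 - 4 M$ ($o{\left(a,M \right)} = \left(-3 + M\right) \left(-4\right) = 12 - 4 M$)
$G{\left(g \right)} = 3 - 2 g \left(-79 + g\right)$ ($G{\left(g \right)} = 3 - \left(g - 79\right) \left(g + g\right) = 3 - \left(-79 + g\right) 2 g = 3 - 2 g \left(-79 + g\right)$)
$P = 3481$ ($P = \left(11 - 70\right)^{2} = \left(-59\right)^{2} = 3481$)
$\left(P + S{\left(o{\left(5,-12 \right)},175 \right)}\right) + G{\left(107 \right)} = \left(3481 + 72\right) + \left(3 - 2 \cdot 107^{2} + 158 \cdot 107\right) = 3553 + \left(3 - 22898 + 16906\right) = 3553 - 5989 = -2436$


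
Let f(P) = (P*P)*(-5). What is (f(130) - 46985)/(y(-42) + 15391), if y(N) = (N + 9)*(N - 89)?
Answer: -131485/19714 ≈ -6.6696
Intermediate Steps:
f(P) = -5*P² (f(P) = P²*(-5) = -5*P²)
y(N) = (-89 + N)*(9 + N) (y(N) = (9 + N)*(-89 + N) = (-89 + N)*(9 + N))
(f(130) - 46985)/(y(-42) + 15391) = (-5*130² - 46985)/((-801 + (-42)² - 80*(-42)) + 15391) = (-5*16900 - 46985)/((-801 + 1764 + 3360) + 15391) = (-84500 - 46985)/(4323 + 15391) = -131485/19714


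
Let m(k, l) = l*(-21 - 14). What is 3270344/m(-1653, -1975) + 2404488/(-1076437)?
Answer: 479158435904/10629815375 ≈ 45.077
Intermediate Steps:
m(k, l) = -35*l (m(k, l) = l*(-35) = -35*l)
3270344/m(-1653, -1975) + 2404488/(-1076437) = 3270344/((-35*(-1975))) + 2404488/(-1076437) = 3270344/69125 + 2404488*(-1/1076437) = 3270344*(1/69125) - 2404488/1076437 = 467192/9875 - 2404488/1076437 = 479158435904/10629815375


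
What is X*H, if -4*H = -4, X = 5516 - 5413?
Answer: 103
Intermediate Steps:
X = 103
H = 1 (H = -¼*(-4) = 1)
X*H = 103*1 = 103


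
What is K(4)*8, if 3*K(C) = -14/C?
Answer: -28/3 ≈ -9.3333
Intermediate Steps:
K(C) = -14/(3*C) (K(C) = (-14/C)/3 = -14/(3*C))
K(4)*8 = -14/3/4*8 = -14/3*¼*8 = -7/6*8 = -28/3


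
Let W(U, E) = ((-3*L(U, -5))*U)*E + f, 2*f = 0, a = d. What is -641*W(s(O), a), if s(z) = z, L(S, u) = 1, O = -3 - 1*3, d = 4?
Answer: -46152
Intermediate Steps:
O = -6 (O = -3 - 3 = -6)
a = 4
f = 0 (f = (½)*0 = 0)
W(U, E) = -3*E*U (W(U, E) = ((-3*1)*U)*E + 0 = (-3*U)*E + 0 = -3*E*U + 0 = -3*E*U)
-641*W(s(O), a) = -(-1923)*4*(-6) = -641*72 = -46152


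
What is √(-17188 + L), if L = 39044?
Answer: 4*√1366 ≈ 147.84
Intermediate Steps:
√(-17188 + L) = √(-17188 + 39044) = √21856 = 4*√1366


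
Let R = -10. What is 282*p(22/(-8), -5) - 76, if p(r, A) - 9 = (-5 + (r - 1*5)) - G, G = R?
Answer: 3373/2 ≈ 1686.5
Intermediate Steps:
G = -10
p(r, A) = 9 + r (p(r, A) = 9 + ((-5 + (r - 1*5)) - 1*(-10)) = 9 + ((-5 + (r - 5)) + 10) = 9 + ((-5 + (-5 + r)) + 10) = 9 + ((-10 + r) + 10) = 9 + r)
282*p(22/(-8), -5) - 76 = 282*(9 + 22/(-8)) - 76 = 282*(9 + 22*(-⅛)) - 76 = 282*(9 - 11/4) - 76 = 282*(25/4) - 76 = 3525/2 - 76 = 3373/2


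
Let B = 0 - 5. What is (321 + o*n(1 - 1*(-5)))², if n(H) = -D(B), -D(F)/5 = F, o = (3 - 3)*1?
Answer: 103041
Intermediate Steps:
o = 0 (o = 0*1 = 0)
B = -5
D(F) = -5*F
n(H) = -25 (n(H) = -(-5)*(-5) = -1*25 = -25)
(321 + o*n(1 - 1*(-5)))² = (321 + 0*(-25))² = (321 + 0)² = 321² = 103041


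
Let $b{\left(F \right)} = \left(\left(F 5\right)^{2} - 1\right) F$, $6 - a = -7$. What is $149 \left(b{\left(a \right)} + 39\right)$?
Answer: $8187699$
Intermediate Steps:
$a = 13$ ($a = 6 - -7 = 6 + 7 = 13$)
$b{\left(F \right)} = F \left(-1 + 25 F^{2}\right)$ ($b{\left(F \right)} = \left(\left(5 F\right)^{2} - 1\right) F = \left(25 F^{2} - 1\right) F = \left(-1 + 25 F^{2}\right) F = F \left(-1 + 25 F^{2}\right)$)
$149 \left(b{\left(a \right)} + 39\right) = 149 \left(\left(\left(-1\right) 13 + 25 \cdot 13^{3}\right) + 39\right) = 149 \left(\left(-13 + 25 \cdot 2197\right) + 39\right) = 149 \left(\left(-13 + 54925\right) + 39\right) = 149 \left(54912 + 39\right) = 149 \cdot 54951 = 8187699$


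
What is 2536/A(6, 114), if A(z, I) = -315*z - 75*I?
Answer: -317/1305 ≈ -0.24291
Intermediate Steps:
2536/A(6, 114) = 2536/(-315*6 - 75*114) = 2536/(-1890 - 8550) = 2536/(-10440) = 2536*(-1/10440) = -317/1305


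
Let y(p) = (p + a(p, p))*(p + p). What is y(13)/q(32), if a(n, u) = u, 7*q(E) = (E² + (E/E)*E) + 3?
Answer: 4732/1059 ≈ 4.4684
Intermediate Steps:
q(E) = 3/7 + E/7 + E²/7 (q(E) = ((E² + (E/E)*E) + 3)/7 = ((E² + 1*E) + 3)/7 = ((E² + E) + 3)/7 = ((E + E²) + 3)/7 = (3 + E + E²)/7 = 3/7 + E/7 + E²/7)
y(p) = 4*p² (y(p) = (p + p)*(p + p) = (2*p)*(2*p) = 4*p²)
y(13)/q(32) = (4*13²)/(3/7 + (⅐)*32 + (⅐)*32²) = (4*169)/(3/7 + 32/7 + (⅐)*1024) = 676/(3/7 + 32/7 + 1024/7) = 676/(1059/7) = 676*(7/1059) = 4732/1059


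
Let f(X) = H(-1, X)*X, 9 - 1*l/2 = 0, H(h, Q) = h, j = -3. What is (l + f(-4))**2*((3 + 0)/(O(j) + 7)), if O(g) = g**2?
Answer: 363/4 ≈ 90.750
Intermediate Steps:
l = 18 (l = 18 - 2*0 = 18 + 0 = 18)
f(X) = -X
(l + f(-4))**2*((3 + 0)/(O(j) + 7)) = (18 - 1*(-4))**2*((3 + 0)/((-3)**2 + 7)) = (18 + 4)**2*(3/(9 + 7)) = 22**2*(3/16) = 484*(3*(1/16)) = 484*(3/16) = 363/4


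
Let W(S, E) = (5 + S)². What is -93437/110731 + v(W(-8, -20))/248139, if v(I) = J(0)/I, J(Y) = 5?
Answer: -208667720032/247290116481 ≈ -0.84382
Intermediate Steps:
v(I) = 5/I
-93437/110731 + v(W(-8, -20))/248139 = -93437/110731 + (5/((5 - 8)²))/248139 = -93437*1/110731 + (5/((-3)²))*(1/248139) = -93437/110731 + (5/9)*(1/248139) = -93437/110731 + 5/2233251 = -208667720032/247290116481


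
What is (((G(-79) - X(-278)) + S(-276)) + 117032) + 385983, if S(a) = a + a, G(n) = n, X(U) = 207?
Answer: 502177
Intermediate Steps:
S(a) = 2*a
(((G(-79) - X(-278)) + S(-276)) + 117032) + 385983 = (((-79 - 1*207) + 2*(-276)) + 117032) + 385983 = (((-79 - 207) - 552) + 117032) + 385983 = ((-286 - 552) + 117032) + 385983 = (-838 + 117032) + 385983 = 116194 + 385983 = 502177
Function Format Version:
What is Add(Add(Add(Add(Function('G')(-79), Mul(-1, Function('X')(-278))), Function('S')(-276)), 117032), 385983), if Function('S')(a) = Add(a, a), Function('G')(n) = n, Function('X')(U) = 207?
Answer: 502177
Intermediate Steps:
Function('S')(a) = Mul(2, a)
Add(Add(Add(Add(Function('G')(-79), Mul(-1, Function('X')(-278))), Function('S')(-276)), 117032), 385983) = Add(Add(Add(Add(-79, Mul(-1, 207)), Mul(2, -276)), 117032), 385983) = Add(Add(Add(Add(-79, -207), -552), 117032), 385983) = Add(Add(Add(-286, -552), 117032), 385983) = Add(Add(-838, 117032), 385983) = Add(116194, 385983) = 502177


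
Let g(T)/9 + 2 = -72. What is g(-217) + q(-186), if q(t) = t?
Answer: -852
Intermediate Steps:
g(T) = -666 (g(T) = -18 + 9*(-72) = -18 - 648 = -666)
g(-217) + q(-186) = -666 - 186 = -852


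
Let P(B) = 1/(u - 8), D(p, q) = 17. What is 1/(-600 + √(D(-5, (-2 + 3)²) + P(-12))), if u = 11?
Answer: -450/269987 - √39/539974 ≈ -0.0016783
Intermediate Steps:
P(B) = ⅓ (P(B) = 1/(11 - 8) = 1/3 = ⅓)
1/(-600 + √(D(-5, (-2 + 3)²) + P(-12))) = 1/(-600 + √(17 + ⅓)) = 1/(-600 + √(52/3)) = 1/(-600 + 2*√39/3)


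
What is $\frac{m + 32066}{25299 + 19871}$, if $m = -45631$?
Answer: $- \frac{2713}{9034} \approx -0.30031$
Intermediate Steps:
$\frac{m + 32066}{25299 + 19871} = \frac{-45631 + 32066}{25299 + 19871} = - \frac{13565}{45170} = \left(-13565\right) \frac{1}{45170} = - \frac{2713}{9034}$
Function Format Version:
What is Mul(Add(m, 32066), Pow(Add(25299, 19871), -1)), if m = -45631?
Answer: Rational(-2713, 9034) ≈ -0.30031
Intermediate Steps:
Mul(Add(m, 32066), Pow(Add(25299, 19871), -1)) = Mul(Add(-45631, 32066), Pow(Add(25299, 19871), -1)) = Mul(-13565, Pow(45170, -1)) = Mul(-13565, Rational(1, 45170)) = Rational(-2713, 9034)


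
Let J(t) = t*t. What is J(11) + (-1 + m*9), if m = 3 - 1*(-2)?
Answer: 165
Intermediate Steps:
J(t) = t²
m = 5 (m = 3 + 2 = 5)
J(11) + (-1 + m*9) = 11² + (-1 + 5*9) = 121 + (-1 + 45) = 121 + 44 = 165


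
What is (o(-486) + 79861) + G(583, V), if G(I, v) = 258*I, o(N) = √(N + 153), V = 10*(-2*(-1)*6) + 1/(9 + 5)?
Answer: 230275 + 3*I*√37 ≈ 2.3028e+5 + 18.248*I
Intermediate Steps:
V = 1681/14 (V = 10*(2*6) + 1/14 = 10*12 + 1/14 = 120 + 1/14 = 1681/14 ≈ 120.07)
o(N) = √(153 + N)
(o(-486) + 79861) + G(583, V) = (√(153 - 486) + 79861) + 258*583 = (√(-333) + 79861) + 150414 = (3*I*√37 + 79861) + 150414 = (79861 + 3*I*√37) + 150414 = 230275 + 3*I*√37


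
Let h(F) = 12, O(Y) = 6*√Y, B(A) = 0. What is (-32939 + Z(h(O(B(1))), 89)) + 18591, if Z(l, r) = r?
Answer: -14259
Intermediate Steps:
(-32939 + Z(h(O(B(1))), 89)) + 18591 = (-32939 + 89) + 18591 = -32850 + 18591 = -14259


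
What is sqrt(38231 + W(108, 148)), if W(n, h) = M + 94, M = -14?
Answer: sqrt(38311) ≈ 195.73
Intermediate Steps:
W(n, h) = 80 (W(n, h) = -14 + 94 = 80)
sqrt(38231 + W(108, 148)) = sqrt(38231 + 80) = sqrt(38311)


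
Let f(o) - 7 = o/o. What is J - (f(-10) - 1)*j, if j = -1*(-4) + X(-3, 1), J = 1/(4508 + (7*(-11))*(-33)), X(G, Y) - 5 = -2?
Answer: -345400/7049 ≈ -49.000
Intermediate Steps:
X(G, Y) = 3 (X(G, Y) = 5 - 2 = 3)
f(o) = 8 (f(o) = 7 + o/o = 7 + 1 = 8)
J = 1/7049 (J = 1/(4508 - 77*(-33)) = 1/(4508 + 2541) = 1/7049 ≈ 0.00014186)
j = 7 (j = -1*(-4) + 3 = 4 + 3 = 7)
J - (f(-10) - 1)*j = 1/7049 - (8 - 1)*7 = 1/7049 - 7*7 = 1/7049 - 1*49 = 1/7049 - 49 = -345400/7049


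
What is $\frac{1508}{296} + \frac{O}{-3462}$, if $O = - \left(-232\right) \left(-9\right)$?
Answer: $\frac{243281}{42698} \approx 5.6977$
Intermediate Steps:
$O = -2088$ ($O = \left(-1\right) 2088 = -2088$)
$\frac{1508}{296} + \frac{O}{-3462} = \frac{1508}{296} - \frac{2088}{-3462} = 1508 \cdot \frac{1}{296} - - \frac{348}{577} = \frac{377}{74} + \frac{348}{577} = \frac{243281}{42698}$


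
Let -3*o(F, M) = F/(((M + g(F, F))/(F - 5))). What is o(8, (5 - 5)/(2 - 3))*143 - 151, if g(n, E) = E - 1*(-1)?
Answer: -2503/9 ≈ -278.11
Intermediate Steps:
g(n, E) = 1 + E (g(n, E) = E + 1 = 1 + E)
o(F, M) = -F*(-5 + F)/(3*(1 + F + M)) (o(F, M) = -F/(3*((M + (1 + F))/(F - 5))) = -F/(3*((1 + F + M)/(-5 + F))) = -F*(-5 + F)/(1 + F + M)/3 = -F*(-5 + F)/(3*(1 + F + M)))
o(8, (5 - 5)/(2 - 3))*143 - 151 = ((1/3)*8*(5 - 1*8)/(1 + 8 + (5 - 5)/(2 - 3)))*143 - 151 = ((1/3)*8*(5 - 8)/(1 + 8 + 0/(-1)))*143 - 151 = ((1/3)*8*(-3)/(1 + 8 + 0*(-1)))*143 - 151 = ((1/3)*8*(-3)/(1 + 8 + 0))*143 - 151 = ((1/3)*8*(-3)/9)*143 - 151 = ((1/3)*8*(1/9)*(-3))*143 - 151 = -8/9*143 - 151 = -1144/9 - 151 = -2503/9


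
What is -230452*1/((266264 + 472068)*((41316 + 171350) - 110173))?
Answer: -3389/1112850907 ≈ -3.0453e-6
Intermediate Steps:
-230452*1/((266264 + 472068)*((41316 + 171350) - 110173)) = -230452*1/(738332*(212666 - 110173)) = -230452/(738332*102493) = -230452/75673861676 = -230452*1/75673861676 = -3389/1112850907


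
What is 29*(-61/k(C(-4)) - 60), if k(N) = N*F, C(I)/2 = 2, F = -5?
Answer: -33031/20 ≈ -1651.6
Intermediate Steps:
C(I) = 4 (C(I) = 2*2 = 4)
k(N) = -5*N (k(N) = N*(-5) = -5*N)
29*(-61/k(C(-4)) - 60) = 29*(-61/((-5*4)) - 60) = 29*(-61/(-20) - 60) = 29*(-61*(-1/20) - 60) = 29*(61/20 - 60) = 29*(-1139/20) = -33031/20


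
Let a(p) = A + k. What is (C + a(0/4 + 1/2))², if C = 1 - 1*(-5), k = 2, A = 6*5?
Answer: 1444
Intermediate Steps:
A = 30
a(p) = 32 (a(p) = 30 + 2 = 32)
C = 6 (C = 1 + 5 = 6)
(C + a(0/4 + 1/2))² = (6 + 32)² = 38² = 1444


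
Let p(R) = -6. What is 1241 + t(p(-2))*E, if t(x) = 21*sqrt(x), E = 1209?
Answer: 1241 + 25389*I*sqrt(6) ≈ 1241.0 + 62190.0*I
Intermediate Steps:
1241 + t(p(-2))*E = 1241 + (21*sqrt(-6))*1209 = 1241 + (21*(I*sqrt(6)))*1209 = 1241 + (21*I*sqrt(6))*1209 = 1241 + 25389*I*sqrt(6)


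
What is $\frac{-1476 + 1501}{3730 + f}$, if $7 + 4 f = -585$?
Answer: $\frac{25}{3582} \approx 0.0069793$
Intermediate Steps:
$f = -148$ ($f = - \frac{7}{4} + \frac{1}{4} \left(-585\right) = - \frac{7}{4} - \frac{585}{4} = -148$)
$\frac{-1476 + 1501}{3730 + f} = \frac{-1476 + 1501}{3730 - 148} = \frac{25}{3582}$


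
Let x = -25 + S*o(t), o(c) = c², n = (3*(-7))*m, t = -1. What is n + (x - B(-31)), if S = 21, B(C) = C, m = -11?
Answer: 258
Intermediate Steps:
n = 231 (n = (3*(-7))*(-11) = -21*(-11) = 231)
x = -4 (x = -25 + 21*(-1)² = -25 + 21*1 = -25 + 21 = -4)
n + (x - B(-31)) = 231 + (-4 - 1*(-31)) = 231 + (-4 + 31) = 231 + 27 = 258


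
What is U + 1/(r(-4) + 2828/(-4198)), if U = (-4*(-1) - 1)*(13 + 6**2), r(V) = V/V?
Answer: 102794/685 ≈ 150.06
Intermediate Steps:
r(V) = 1
U = 147 (U = (4 - 1)*(13 + 36) = 3*49 = 147)
U + 1/(r(-4) + 2828/(-4198)) = 147 + 1/(1 + 2828/(-4198)) = 147 + 1/(1 + 2828*(-1/4198)) = 147 + 1/(1 - 1414/2099) = 147 + 1/(685/2099) = 147 + 2099/685 = 102794/685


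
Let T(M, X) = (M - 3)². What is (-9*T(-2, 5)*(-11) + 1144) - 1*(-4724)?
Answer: 8343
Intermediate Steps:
T(M, X) = (-3 + M)²
(-9*T(-2, 5)*(-11) + 1144) - 1*(-4724) = (-9*(-3 - 2)²*(-11) + 1144) - 1*(-4724) = (-9*(-5)²*(-11) + 1144) + 4724 = (-9*25*(-11) + 1144) + 4724 = (-225*(-11) + 1144) + 4724 = (2475 + 1144) + 4724 = 3619 + 4724 = 8343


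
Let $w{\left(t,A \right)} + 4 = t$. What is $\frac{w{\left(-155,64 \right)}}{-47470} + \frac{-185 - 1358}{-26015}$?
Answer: $\frac{15476519}{246986410} \approx 0.062661$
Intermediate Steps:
$w{\left(t,A \right)} = -4 + t$
$\frac{w{\left(-155,64 \right)}}{-47470} + \frac{-185 - 1358}{-26015} = \frac{-4 - 155}{-47470} + \frac{-185 - 1358}{-26015} = \left(-159\right) \left(- \frac{1}{47470}\right) - - \frac{1543}{26015} = \frac{159}{47470} + \frac{1543}{26015} = \frac{15476519}{246986410}$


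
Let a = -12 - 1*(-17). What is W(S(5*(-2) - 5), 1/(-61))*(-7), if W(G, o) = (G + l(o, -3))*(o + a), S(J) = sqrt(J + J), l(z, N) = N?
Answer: 6384/61 - 2128*I*sqrt(30)/61 ≈ 104.66 - 191.07*I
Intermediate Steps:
a = 5 (a = -12 + 17 = 5)
S(J) = sqrt(2)*sqrt(J) (S(J) = sqrt(2*J) = sqrt(2)*sqrt(J))
W(G, o) = (-3 + G)*(5 + o) (W(G, o) = (G - 3)*(o + 5) = (-3 + G)*(5 + o))
W(S(5*(-2) - 5), 1/(-61))*(-7) = (-15 - 3/(-61) + 5*(sqrt(2)*sqrt(5*(-2) - 5)) + (sqrt(2)*sqrt(5*(-2) - 5))/(-61))*(-7) = (-15 - 3*(-1/61) + 5*(sqrt(2)*sqrt(-10 - 5)) + (sqrt(2)*sqrt(-10 - 5))*(-1/61))*(-7) = (-15 + 3/61 + 5*(sqrt(2)*sqrt(-15)) + (sqrt(2)*sqrt(-15))*(-1/61))*(-7) = (-15 + 3/61 + 5*(sqrt(2)*(I*sqrt(15))) + (sqrt(2)*(I*sqrt(15)))*(-1/61))*(-7) = (-15 + 3/61 + 5*(I*sqrt(30)) + (I*sqrt(30))*(-1/61))*(-7) = (-15 + 3/61 + 5*I*sqrt(30) - I*sqrt(30)/61)*(-7) = (-912/61 + 304*I*sqrt(30)/61)*(-7) = 6384/61 - 2128*I*sqrt(30)/61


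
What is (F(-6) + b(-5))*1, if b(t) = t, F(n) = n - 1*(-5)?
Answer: -6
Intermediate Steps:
F(n) = 5 + n (F(n) = n + 5 = 5 + n)
(F(-6) + b(-5))*1 = ((5 - 6) - 5)*1 = (-1 - 5)*1 = -6*1 = -6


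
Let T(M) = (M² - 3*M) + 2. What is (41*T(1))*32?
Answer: 0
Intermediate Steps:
T(M) = 2 + M² - 3*M
(41*T(1))*32 = (41*(2 + 1² - 3*1))*32 = (41*(2 + 1 - 3))*32 = (41*0)*32 = 0*32 = 0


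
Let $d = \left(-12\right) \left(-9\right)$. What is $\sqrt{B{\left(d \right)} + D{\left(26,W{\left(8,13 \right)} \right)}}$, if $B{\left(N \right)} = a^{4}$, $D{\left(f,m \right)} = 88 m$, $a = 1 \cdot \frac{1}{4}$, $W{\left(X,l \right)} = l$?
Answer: $\frac{\sqrt{292865}}{16} \approx 33.823$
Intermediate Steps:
$a = \frac{1}{4}$ ($a = 1 \cdot \frac{1}{4} = \frac{1}{4} \approx 0.25$)
$d = 108$
$B{\left(N \right)} = \frac{1}{256}$ ($B{\left(N \right)} = \left(\frac{1}{4}\right)^{4} = \frac{1}{256}$)
$\sqrt{B{\left(d \right)} + D{\left(26,W{\left(8,13 \right)} \right)}} = \sqrt{\frac{1}{256} + 88 \cdot 13} = \sqrt{\frac{1}{256} + 1144} = \sqrt{\frac{292865}{256}} = \frac{\sqrt{292865}}{16}$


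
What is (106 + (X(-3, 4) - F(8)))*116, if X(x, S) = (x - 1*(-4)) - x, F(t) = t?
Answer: 11832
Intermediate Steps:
X(x, S) = 4 (X(x, S) = (x + 4) - x = (4 + x) - x = 4)
(106 + (X(-3, 4) - F(8)))*116 = (106 + (4 - 1*8))*116 = (106 + (4 - 8))*116 = (106 - 4)*116 = 102*116 = 11832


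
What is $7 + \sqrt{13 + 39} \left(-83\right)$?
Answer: $7 - 166 \sqrt{13} \approx -591.52$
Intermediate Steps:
$7 + \sqrt{13 + 39} \left(-83\right) = 7 + \sqrt{52} \left(-83\right) = 7 + 2 \sqrt{13} \left(-83\right) = 7 - 166 \sqrt{13}$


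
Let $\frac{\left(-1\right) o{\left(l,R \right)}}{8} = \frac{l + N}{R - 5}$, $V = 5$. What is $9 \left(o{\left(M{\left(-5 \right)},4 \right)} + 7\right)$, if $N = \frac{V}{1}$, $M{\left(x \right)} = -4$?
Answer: $135$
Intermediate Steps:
$N = 5$ ($N = \frac{5}{1} = 5 \cdot 1 = 5$)
$o{\left(l,R \right)} = - \frac{8 \left(5 + l\right)}{-5 + R}$ ($o{\left(l,R \right)} = - 8 \frac{l + 5}{R - 5} = - 8 \frac{5 + l}{-5 + R} = - \frac{8 \left(5 + l\right)}{-5 + R}$)
$9 \left(o{\left(M{\left(-5 \right)},4 \right)} + 7\right) = 9 \left(\frac{8 \left(-5 - -4\right)}{-5 + 4} + 7\right) = 9 \left(\frac{8 \left(-5 + 4\right)}{-1} + 7\right) = 9 \left(8 \left(-1\right) \left(-1\right) + 7\right) = 9 \left(8 + 7\right) = 9 \cdot 15 = 135$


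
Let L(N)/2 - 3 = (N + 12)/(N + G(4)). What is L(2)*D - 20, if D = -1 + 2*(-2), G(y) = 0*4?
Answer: -120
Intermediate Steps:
G(y) = 0
D = -5 (D = -1 - 4 = -5)
L(N) = 6 + 2*(12 + N)/N (L(N) = 6 + 2*((N + 12)/(N + 0)) = 6 + 2*((12 + N)/N) = 6 + 2*(12 + N)/N)
L(2)*D - 20 = (8 + 24/2)*(-5) - 20 = (8 + 24*(½))*(-5) - 20 = (8 + 12)*(-5) - 20 = 20*(-5) - 20 = -100 - 20 = -120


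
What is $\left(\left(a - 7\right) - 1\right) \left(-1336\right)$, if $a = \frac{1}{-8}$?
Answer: $10855$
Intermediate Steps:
$a = - \frac{1}{8} \approx -0.125$
$\left(\left(a - 7\right) - 1\right) \left(-1336\right) = \left(\left(- \frac{1}{8} - 7\right) - 1\right) \left(-1336\right) = \left(- \frac{57}{8} - 1\right) \left(-1336\right) = \left(- \frac{65}{8}\right) \left(-1336\right) = 10855$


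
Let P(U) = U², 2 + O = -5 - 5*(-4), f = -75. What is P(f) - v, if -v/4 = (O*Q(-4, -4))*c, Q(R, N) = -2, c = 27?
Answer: 2817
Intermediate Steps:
O = 13 (O = -2 + (-5 - 5*(-4)) = -2 + (-5 + 20) = -2 + 15 = 13)
v = 2808 (v = -4*13*(-2)*27 = -(-104)*27 = -4*(-702) = 2808)
P(f) - v = (-75)² - 1*2808 = 5625 - 2808 = 2817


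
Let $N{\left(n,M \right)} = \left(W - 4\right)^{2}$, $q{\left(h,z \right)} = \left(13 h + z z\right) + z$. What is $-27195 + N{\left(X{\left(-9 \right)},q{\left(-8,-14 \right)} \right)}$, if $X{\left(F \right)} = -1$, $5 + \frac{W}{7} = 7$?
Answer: $-27095$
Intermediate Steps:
$W = 14$ ($W = -35 + 7 \cdot 7 = -35 + 49 = 14$)
$q{\left(h,z \right)} = z + z^{2} + 13 h$ ($q{\left(h,z \right)} = \left(13 h + z^{2}\right) + z = \left(z^{2} + 13 h\right) + z = z + z^{2} + 13 h$)
$N{\left(n,M \right)} = 100$ ($N{\left(n,M \right)} = \left(14 - 4\right)^{2} = 10^{2} = 100$)
$-27195 + N{\left(X{\left(-9 \right)},q{\left(-8,-14 \right)} \right)} = -27195 + 100 = -27095$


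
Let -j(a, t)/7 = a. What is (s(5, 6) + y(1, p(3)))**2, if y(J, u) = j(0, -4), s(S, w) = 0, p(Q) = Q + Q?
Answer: 0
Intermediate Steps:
p(Q) = 2*Q
j(a, t) = -7*a
y(J, u) = 0 (y(J, u) = -7*0 = 0)
(s(5, 6) + y(1, p(3)))**2 = (0 + 0)**2 = 0**2 = 0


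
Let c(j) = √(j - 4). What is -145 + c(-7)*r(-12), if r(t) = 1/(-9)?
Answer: -145 - I*√11/9 ≈ -145.0 - 0.36851*I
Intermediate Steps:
c(j) = √(-4 + j)
r(t) = -⅑
-145 + c(-7)*r(-12) = -145 + √(-4 - 7)*(-⅑) = -145 + √(-11)*(-⅑) = -145 + (I*√11)*(-⅑) = -145 - I*√11/9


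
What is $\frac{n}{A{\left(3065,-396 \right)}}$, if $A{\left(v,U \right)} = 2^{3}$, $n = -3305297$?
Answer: $- \frac{3305297}{8} \approx -4.1316 \cdot 10^{5}$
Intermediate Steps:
$A{\left(v,U \right)} = 8$
$\frac{n}{A{\left(3065,-396 \right)}} = - \frac{3305297}{8}$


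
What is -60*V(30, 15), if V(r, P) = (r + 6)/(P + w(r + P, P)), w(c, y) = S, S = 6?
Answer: -720/7 ≈ -102.86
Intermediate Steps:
w(c, y) = 6
V(r, P) = (6 + r)/(6 + P) (V(r, P) = (r + 6)/(P + 6) = (6 + r)/(6 + P))
-60*V(30, 15) = -60*(6 + 30)/(6 + 15) = -60*36/21 = -20*36/7 = -60*12/7 = -720/7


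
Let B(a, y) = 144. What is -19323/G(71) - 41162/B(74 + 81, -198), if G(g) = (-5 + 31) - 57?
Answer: 753245/2232 ≈ 337.48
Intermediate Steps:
G(g) = -31 (G(g) = 26 - 57 = -31)
-19323/G(71) - 41162/B(74 + 81, -198) = -19323/(-31) - 41162/144 = -19323*(-1/31) - 41162*1/144 = 19323/31 - 20581/72 = 753245/2232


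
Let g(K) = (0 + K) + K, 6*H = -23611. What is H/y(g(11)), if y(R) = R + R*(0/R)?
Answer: -23611/132 ≈ -178.87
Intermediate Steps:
H = -23611/6 (H = (⅙)*(-23611) = -23611/6 ≈ -3935.2)
g(K) = 2*K (g(K) = K + K = 2*K)
y(R) = R (y(R) = R + R*0 = R + 0 = R)
H/y(g(11)) = -23611/(6*(2*11)) = -23611/6/22 = -23611/6*1/22 = -23611/132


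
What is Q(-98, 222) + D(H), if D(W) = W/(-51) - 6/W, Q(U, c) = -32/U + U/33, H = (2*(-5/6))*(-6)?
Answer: -157569/45815 ≈ -3.4392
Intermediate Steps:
H = 10 (H = (2*(-5*⅙))*(-6) = (2*(-⅚))*(-6) = -5/3*(-6) = 10)
Q(U, c) = -32/U + U/33 (Q(U, c) = -32/U + U*(1/33) = -32/U + U/33)
D(W) = -6/W - W/51 (D(W) = W*(-1/51) - 6/W = -W/51 - 6/W = -6/W - W/51)
Q(-98, 222) + D(H) = (-32/(-98) + (1/33)*(-98)) + (-6/10 - 1/51*10) = (-32*(-1/98) - 98/33) + (-6*⅒ - 10/51) = (16/49 - 98/33) + (-⅗ - 10/51) = -4274/1617 - 203/255 = -157569/45815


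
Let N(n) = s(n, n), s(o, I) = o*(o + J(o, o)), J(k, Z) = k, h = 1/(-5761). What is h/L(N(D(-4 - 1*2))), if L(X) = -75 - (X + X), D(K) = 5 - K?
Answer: 1/3220399 ≈ 3.1052e-7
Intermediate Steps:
h = -1/5761 ≈ -0.00017358
s(o, I) = 2*o**2 (s(o, I) = o*(o + o) = o*(2*o) = 2*o**2)
N(n) = 2*n**2
L(X) = -75 - 2*X
h/L(N(D(-4 - 1*2))) = -1/(5761*(-75 - 4*(5 - (-4 - 1*2))**2)) = -1/(5761*(-75 - 4*(5 - (-4 - 2))**2)) = -1/(5761*(-75 - 4*(5 - 1*(-6))**2)) = -1/(5761*(-75 - 4*(5 + 6)**2)) = -1/(5761*(-75 - 4*11**2)) = -1/(5761*(-75 - 4*121)) = -1/(5761*(-75 - 2*242)) = -1/(5761*(-75 - 484)) = -1/5761/(-559) = -1/5761*(-1/559) = 1/3220399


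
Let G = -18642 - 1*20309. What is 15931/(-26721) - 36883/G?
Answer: 33183842/94619061 ≈ 0.35071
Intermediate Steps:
G = -38951 (G = -18642 - 20309 = -38951)
15931/(-26721) - 36883/G = 15931/(-26721) - 36883/(-38951) = 15931*(-1/26721) - 36883*(-1/38951) = -15931/26721 + 3353/3541 = 33183842/94619061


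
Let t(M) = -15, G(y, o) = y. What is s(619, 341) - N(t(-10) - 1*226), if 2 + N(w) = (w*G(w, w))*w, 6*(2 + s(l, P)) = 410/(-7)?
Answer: 293947736/21 ≈ 1.3998e+7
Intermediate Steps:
s(l, P) = -247/21 (s(l, P) = -2 + (410/(-7))/6 = -2 + (410*(-⅐))/6 = -2 + (⅙)*(-410/7) = -2 - 205/21 = -247/21)
N(w) = -2 + w³ (N(w) = -2 + (w*w)*w = -2 + w²*w = -2 + w³)
s(619, 341) - N(t(-10) - 1*226) = -247/21 - (-2 + (-15 - 1*226)³) = -247/21 - (-2 + (-15 - 226)³) = -247/21 - (-2 + (-241)³) = -247/21 - (-2 - 13997521) = -247/21 - 1*(-13997523) = -247/21 + 13997523 = 293947736/21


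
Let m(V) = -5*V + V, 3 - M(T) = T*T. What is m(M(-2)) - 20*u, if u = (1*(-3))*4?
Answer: 244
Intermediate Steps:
M(T) = 3 - T² (M(T) = 3 - T*T = 3 - T²)
m(V) = -4*V
u = -12 (u = -3*4 = -12)
m(M(-2)) - 20*u = -4*(3 - 1*(-2)²) - 20*(-12) = -4*(3 - 1*4) + 240 = -4*(3 - 4) + 240 = -4*(-1) + 240 = 4 + 240 = 244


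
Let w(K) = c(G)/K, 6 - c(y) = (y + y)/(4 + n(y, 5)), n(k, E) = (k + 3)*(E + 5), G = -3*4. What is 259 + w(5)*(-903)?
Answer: -3871/5 ≈ -774.20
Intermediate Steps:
G = -12
n(k, E) = (3 + k)*(5 + E)
c(y) = 6 - 2*y/(34 + 10*y) (c(y) = 6 - (y + y)/(4 + (15 + 3*5 + 5*y + 5*y)) = 6 - 2*y/(4 + (15 + 15 + 5*y + 5*y)) = 6 - 2*y/(4 + (30 + 10*y)) = 6 - 2*y/(34 + 10*y))
w(K) = 246/(43*K) (w(K) = ((102 + 29*(-12))/(17 + 5*(-12)))/K = ((102 - 348)/(17 - 60))/K = (-246/(-43))/K = (-1/43*(-246))/K = 246/(43*K))
259 + w(5)*(-903) = 259 + ((246/43)/5)*(-903) = 259 + ((246/43)*(⅕))*(-903) = 259 + (246/215)*(-903) = 259 - 5166/5 = -3871/5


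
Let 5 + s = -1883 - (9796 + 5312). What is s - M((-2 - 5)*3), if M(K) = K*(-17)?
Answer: -17353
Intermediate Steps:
s = -16996 (s = -5 + (-1883 - (9796 + 5312)) = -5 + (-1883 - 1*15108) = -5 + (-1883 - 15108) = -5 - 16991 = -16996)
M(K) = -17*K
s - M((-2 - 5)*3) = -16996 - (-17)*(-2 - 5)*3 = -16996 - (-17)*(-7*3) = -16996 - (-17)*(-21) = -16996 - 1*357 = -16996 - 357 = -17353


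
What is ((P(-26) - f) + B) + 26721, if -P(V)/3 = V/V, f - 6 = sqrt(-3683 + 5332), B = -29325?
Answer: -2613 - sqrt(1649) ≈ -2653.6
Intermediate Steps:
f = 6 + sqrt(1649) (f = 6 + sqrt(-3683 + 5332) = 6 + sqrt(1649) ≈ 46.608)
P(V) = -3 (P(V) = -3*V/V = -3*1 = -3)
((P(-26) - f) + B) + 26721 = ((-3 - (6 + sqrt(1649))) - 29325) + 26721 = ((-3 + (-6 - sqrt(1649))) - 29325) + 26721 = ((-9 - sqrt(1649)) - 29325) + 26721 = (-29334 - sqrt(1649)) + 26721 = -2613 - sqrt(1649)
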